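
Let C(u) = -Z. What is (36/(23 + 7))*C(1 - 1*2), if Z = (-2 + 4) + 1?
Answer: -18/5 ≈ -3.6000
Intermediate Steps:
Z = 3 (Z = 2 + 1 = 3)
C(u) = -3 (C(u) = -1*3 = -3)
(36/(23 + 7))*C(1 - 1*2) = (36/(23 + 7))*(-3) = (36/30)*(-3) = (36*(1/30))*(-3) = (6/5)*(-3) = -18/5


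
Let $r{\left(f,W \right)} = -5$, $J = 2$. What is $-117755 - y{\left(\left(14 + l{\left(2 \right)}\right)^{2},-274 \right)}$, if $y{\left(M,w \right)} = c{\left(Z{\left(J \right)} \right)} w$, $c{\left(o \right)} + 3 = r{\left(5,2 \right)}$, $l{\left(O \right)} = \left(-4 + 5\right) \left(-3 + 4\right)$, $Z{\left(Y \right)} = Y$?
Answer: $-119947$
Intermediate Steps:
$l{\left(O \right)} = 1$ ($l{\left(O \right)} = 1 \cdot 1 = 1$)
$c{\left(o \right)} = -8$ ($c{\left(o \right)} = -3 - 5 = -8$)
$y{\left(M,w \right)} = - 8 w$
$-117755 - y{\left(\left(14 + l{\left(2 \right)}\right)^{2},-274 \right)} = -117755 - \left(-8\right) \left(-274\right) = -117755 - 2192 = -119947$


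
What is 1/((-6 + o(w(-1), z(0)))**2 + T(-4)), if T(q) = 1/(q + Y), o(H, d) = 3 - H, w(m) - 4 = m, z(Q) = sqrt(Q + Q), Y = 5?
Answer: 1/37 ≈ 0.027027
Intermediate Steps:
z(Q) = sqrt(2)*sqrt(Q) (z(Q) = sqrt(2*Q) = sqrt(2)*sqrt(Q))
w(m) = 4 + m
T(q) = 1/(5 + q) (T(q) = 1/(q + 5) = 1/(5 + q))
1/((-6 + o(w(-1), z(0)))**2 + T(-4)) = 1/((-6 + (3 - (4 - 1)))**2 + 1/(5 - 4)) = 1/((-6 + (3 - 1*3))**2 + 1/1) = 1/((-6 + (3 - 3))**2 + 1) = 1/((-6 + 0)**2 + 1) = 1/((-6)**2 + 1) = 1/(36 + 1) = 1/37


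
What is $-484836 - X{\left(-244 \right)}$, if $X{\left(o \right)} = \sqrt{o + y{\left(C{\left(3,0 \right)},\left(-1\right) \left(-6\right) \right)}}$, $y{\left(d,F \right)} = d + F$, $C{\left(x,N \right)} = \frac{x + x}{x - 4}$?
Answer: $-484836 - 2 i \sqrt{61} \approx -4.8484 \cdot 10^{5} - 15.62 i$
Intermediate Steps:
$C{\left(x,N \right)} = \frac{2 x}{-4 + x}$
$y{\left(d,F \right)} = F + d$
$X{\left(o \right)} = \sqrt{o}$ ($X{\left(o \right)} = \sqrt{o + \left(\left(-1\right) \left(-6\right) + 2 \cdot 3 \frac{1}{-4 + 3}\right)} = \sqrt{o + \left(6 + 2 \cdot 3 \frac{1}{-1}\right)} = \sqrt{o + \left(6 + 2 \cdot 3 \left(-1\right)\right)} = \sqrt{o + \left(6 - 6\right)} = \sqrt{o + 0} = \sqrt{o}$)
$-484836 - X{\left(-244 \right)} = -484836 - \sqrt{-244} = -484836 - 2 i \sqrt{61}$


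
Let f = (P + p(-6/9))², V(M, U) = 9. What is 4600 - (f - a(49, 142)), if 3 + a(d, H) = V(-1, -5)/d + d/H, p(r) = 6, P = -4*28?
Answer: -46190483/6958 ≈ -6638.5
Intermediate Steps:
P = -112
a(d, H) = -3 + 9/d + d/H (a(d, H) = -3 + (9/d + d/H) = -3 + 9/d + d/H)
f = 11236 (f = (-112 + 6)² = (-106)² = 11236)
4600 - (f - a(49, 142)) = 4600 - (11236 - (-3 + 9/49 + 49/142)) = 4600 - (11236 - 1*(-17195/6958)) = 4600 - (11236 + 17195/6958) = 4600 - 1*78197283/6958 = 4600 - 78197283/6958 = -46190483/6958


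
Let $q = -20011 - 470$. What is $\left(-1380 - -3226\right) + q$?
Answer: $-18635$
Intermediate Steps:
$q = -20481$ ($q = -20011 - 470 = -20481$)
$\left(-1380 - -3226\right) + q = \left(-1380 - -3226\right) - 20481 = \left(-1380 + 3226\right) - 20481 = 1846 - 20481 = -18635$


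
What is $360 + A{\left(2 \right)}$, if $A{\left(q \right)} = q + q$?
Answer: $364$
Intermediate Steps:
$A{\left(q \right)} = 2 q$
$360 + A{\left(2 \right)} = 360 + 2 \cdot 2 = 360 + 4 = 364$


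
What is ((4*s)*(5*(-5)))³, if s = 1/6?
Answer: -125000/27 ≈ -4629.6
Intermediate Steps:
s = ⅙ ≈ 0.16667
((4*s)*(5*(-5)))³ = ((4*(⅙))*(5*(-5)))³ = ((⅔)*(-25))³ = (-50/3)³ = -125000/27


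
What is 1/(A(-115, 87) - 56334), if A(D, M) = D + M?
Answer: -1/56362 ≈ -1.7742e-5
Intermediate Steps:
1/(A(-115, 87) - 56334) = 1/((-115 + 87) - 56334) = 1/(-28 - 56334) = 1/(-56362) = -1/56362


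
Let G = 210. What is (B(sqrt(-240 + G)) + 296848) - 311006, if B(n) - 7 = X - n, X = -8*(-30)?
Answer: -13911 - I*sqrt(30) ≈ -13911.0 - 5.4772*I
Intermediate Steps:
X = 240
B(n) = 247 - n (B(n) = 7 + (240 - n) = 247 - n)
(B(sqrt(-240 + G)) + 296848) - 311006 = ((247 - sqrt(-240 + 210)) + 296848) - 311006 = ((247 - sqrt(-30)) + 296848) - 311006 = ((247 - I*sqrt(30)) + 296848) - 311006 = (297095 - I*sqrt(30)) - 311006 = -13911 - I*sqrt(30)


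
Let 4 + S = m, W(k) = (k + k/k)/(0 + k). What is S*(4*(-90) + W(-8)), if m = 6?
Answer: -2873/4 ≈ -718.25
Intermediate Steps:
W(k) = (1 + k)/k (W(k) = (k + 1)/k = (1 + k)/k)
S = 2 (S = -4 + 6 = 2)
S*(4*(-90) + W(-8)) = 2*(4*(-90) + (1 - 8)/(-8)) = 2*(-360 - ⅛*(-7)) = 2*(-360 + 7/8) = 2*(-2873/8) = -2873/4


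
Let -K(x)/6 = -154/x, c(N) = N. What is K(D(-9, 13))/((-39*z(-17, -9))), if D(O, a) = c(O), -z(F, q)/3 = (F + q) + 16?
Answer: 154/1755 ≈ 0.087749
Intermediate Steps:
z(F, q) = -48 - 3*F - 3*q (z(F, q) = -3*((F + q) + 16) = -3*(16 + F + q) = -48 - 3*F - 3*q)
D(O, a) = O
K(x) = 924/x (K(x) = -(-924)/x = 924/x)
K(D(-9, 13))/((-39*z(-17, -9))) = (924/(-9))/((-39*(-48 - 3*(-17) - 3*(-9)))) = (924*(-1/9))/((-39*(-48 + 51 + 27))) = -308/(3*((-39*30))) = -308/3/(-1170) = -308/3*(-1/1170) = 154/1755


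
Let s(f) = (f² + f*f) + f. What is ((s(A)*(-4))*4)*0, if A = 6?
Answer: 0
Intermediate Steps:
s(f) = f + 2*f² (s(f) = (f² + f²) + f = 2*f² + f = f + 2*f²)
((s(A)*(-4))*4)*0 = (((6*(1 + 2*6))*(-4))*4)*0 = (((6*(1 + 12))*(-4))*4)*0 = (((6*13)*(-4))*4)*0 = ((78*(-4))*4)*0 = -312*4*0 = -1248*0 = 0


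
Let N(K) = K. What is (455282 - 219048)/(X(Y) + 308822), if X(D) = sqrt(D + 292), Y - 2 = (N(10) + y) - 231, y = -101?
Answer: 628916003/822164032 - 4073*I*sqrt(7)/822164032 ≈ 0.76495 - 1.3107e-5*I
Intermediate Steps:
Y = -320 (Y = 2 + ((10 - 101) - 231) = 2 + (-91 - 231) = 2 - 322 = -320)
X(D) = sqrt(292 + D)
(455282 - 219048)/(X(Y) + 308822) = (455282 - 219048)/(sqrt(292 - 320) + 308822) = 236234/(sqrt(-28) + 308822) = 236234/(2*I*sqrt(7) + 308822) = 236234/(308822 + 2*I*sqrt(7))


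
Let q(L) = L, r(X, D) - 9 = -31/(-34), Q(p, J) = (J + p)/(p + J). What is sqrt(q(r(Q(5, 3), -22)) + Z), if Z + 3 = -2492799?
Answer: I*sqrt(2881667654)/34 ≈ 1578.9*I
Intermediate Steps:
Q(p, J) = 1 (Q(p, J) = (J + p)/(J + p) = 1)
r(X, D) = 337/34 (r(X, D) = 9 - 31/(-34) = 9 - 31*(-1/34) = 9 + 31/34 = 337/34)
Z = -2492802 (Z = -3 - 2492799 = -2492802)
sqrt(q(r(Q(5, 3), -22)) + Z) = sqrt(337/34 - 2492802) = sqrt(-84754931/34) = I*sqrt(2881667654)/34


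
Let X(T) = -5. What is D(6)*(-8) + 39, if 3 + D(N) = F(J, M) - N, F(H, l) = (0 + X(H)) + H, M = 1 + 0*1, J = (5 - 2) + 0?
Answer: 127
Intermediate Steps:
J = 3 (J = 3 + 0 = 3)
M = 1 (M = 1 + 0 = 1)
F(H, l) = -5 + H (F(H, l) = (0 - 5) + H = -5 + H)
D(N) = -5 - N (D(N) = -3 + ((-5 + 3) - N) = -3 + (-2 - N) = -5 - N)
D(6)*(-8) + 39 = (-5 - 1*6)*(-8) + 39 = (-5 - 6)*(-8) + 39 = -11*(-8) + 39 = 88 + 39 = 127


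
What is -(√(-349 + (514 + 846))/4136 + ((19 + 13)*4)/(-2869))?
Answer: 128/2869 - √1011/4136 ≈ 0.036927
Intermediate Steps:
-(√(-349 + (514 + 846))/4136 + ((19 + 13)*4)/(-2869)) = -(√(-349 + 1360)*(1/4136) + (32*4)*(-1/2869)) = -(√1011*(1/4136) + 128*(-1/2869)) = -(√1011/4136 - 128/2869) = -(-128/2869 + √1011/4136) = 128/2869 - √1011/4136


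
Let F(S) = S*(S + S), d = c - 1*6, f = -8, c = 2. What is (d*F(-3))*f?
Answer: 576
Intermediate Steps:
d = -4 (d = 2 - 1*6 = 2 - 6 = -4)
F(S) = 2*S**2 (F(S) = S*(2*S) = 2*S**2)
(d*F(-3))*f = -8*(-3)**2*(-8) = -8*9*(-8) = -4*18*(-8) = -72*(-8) = 576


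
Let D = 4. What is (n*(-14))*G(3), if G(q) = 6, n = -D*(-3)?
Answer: -1008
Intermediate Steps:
n = 12 (n = -1*4*(-3) = -4*(-3) = 12)
(n*(-14))*G(3) = (12*(-14))*6 = -168*6 = -1008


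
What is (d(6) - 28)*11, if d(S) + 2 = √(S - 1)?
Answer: -330 + 11*√5 ≈ -305.40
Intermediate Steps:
d(S) = -2 + √(-1 + S) (d(S) = -2 + √(S - 1) = -2 + √(-1 + S))
(d(6) - 28)*11 = ((-2 + √(-1 + 6)) - 28)*11 = ((-2 + √5) - 28)*11 = (-30 + √5)*11 = -330 + 11*√5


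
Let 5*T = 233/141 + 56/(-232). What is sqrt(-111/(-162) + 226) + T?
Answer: 1154/4089 + sqrt(73446)/18 ≈ 15.338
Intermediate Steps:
T = 1154/4089 (T = (233/141 + 56/(-232))/5 = (233*(1/141) + 56*(-1/232))/5 = (233/141 - 7/29)/5 = (1/5)*(5770/4089) = 1154/4089 ≈ 0.28222)
sqrt(-111/(-162) + 226) + T = sqrt(-111/(-162) + 226) + 1154/4089 = sqrt(-111*(-1/162) + 226) + 1154/4089 = sqrt(37/54 + 226) + 1154/4089 = sqrt(12241/54) + 1154/4089 = sqrt(73446)/18 + 1154/4089 = 1154/4089 + sqrt(73446)/18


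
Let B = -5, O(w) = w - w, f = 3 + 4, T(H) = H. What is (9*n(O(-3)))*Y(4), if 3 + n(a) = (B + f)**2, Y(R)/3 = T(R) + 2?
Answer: 162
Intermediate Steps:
f = 7
O(w) = 0
Y(R) = 6 + 3*R (Y(R) = 3*(R + 2) = 3*(2 + R) = 6 + 3*R)
n(a) = 1 (n(a) = -3 + (-5 + 7)**2 = -3 + 2**2 = -3 + 4 = 1)
(9*n(O(-3)))*Y(4) = (9*1)*(6 + 3*4) = 9*(6 + 12) = 9*18 = 162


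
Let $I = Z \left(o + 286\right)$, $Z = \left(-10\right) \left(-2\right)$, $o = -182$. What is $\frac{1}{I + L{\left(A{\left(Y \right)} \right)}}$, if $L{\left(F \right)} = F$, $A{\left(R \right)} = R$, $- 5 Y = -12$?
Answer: $\frac{5}{10412} \approx 0.00048022$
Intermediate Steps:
$Y = \frac{12}{5}$ ($Y = \left(- \frac{1}{5}\right) \left(-12\right) = \frac{12}{5} \approx 2.4$)
$Z = 20$
$I = 2080$ ($I = 20 \left(-182 + 286\right) = 20 \cdot 104 = 2080$)
$\frac{1}{I + L{\left(A{\left(Y \right)} \right)}} = \frac{1}{2080 + \frac{12}{5}} = \frac{1}{\frac{10412}{5}} = \frac{5}{10412}$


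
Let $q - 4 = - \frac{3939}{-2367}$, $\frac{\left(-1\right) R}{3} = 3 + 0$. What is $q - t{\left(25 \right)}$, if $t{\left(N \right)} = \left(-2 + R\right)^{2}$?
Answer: $- \frac{91000}{789} \approx -115.34$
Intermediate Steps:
$R = -9$ ($R = - 3 \left(3 + 0\right) = \left(-3\right) 3 = -9$)
$q = \frac{4469}{789}$ ($q = 4 - \frac{3939}{-2367} = 4 - - \frac{1313}{789} = 4 + \frac{1313}{789} = \frac{4469}{789} \approx 5.6641$)
$t{\left(N \right)} = 121$ ($t{\left(N \right)} = \left(-2 - 9\right)^{2} = \left(-11\right)^{2} = 121$)
$q - t{\left(25 \right)} = \frac{4469}{789} - 121 = - \frac{91000}{789}$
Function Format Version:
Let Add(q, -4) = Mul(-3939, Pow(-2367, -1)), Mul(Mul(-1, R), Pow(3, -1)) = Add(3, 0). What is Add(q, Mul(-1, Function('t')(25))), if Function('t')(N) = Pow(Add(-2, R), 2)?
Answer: Rational(-91000, 789) ≈ -115.34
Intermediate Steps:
R = -9 (R = Mul(-3, Add(3, 0)) = Mul(-3, 3) = -9)
q = Rational(4469, 789) (q = Add(4, Mul(-3939, Pow(-2367, -1))) = Add(4, Mul(-3939, Rational(-1, 2367))) = Add(4, Rational(1313, 789)) = Rational(4469, 789) ≈ 5.6641)
Function('t')(N) = 121 (Function('t')(N) = Pow(Add(-2, -9), 2) = Pow(-11, 2) = 121)
Add(q, Mul(-1, Function('t')(25))) = Add(Rational(4469, 789), Mul(-1, 121)) = Add(Rational(4469, 789), -121) = Rational(-91000, 789)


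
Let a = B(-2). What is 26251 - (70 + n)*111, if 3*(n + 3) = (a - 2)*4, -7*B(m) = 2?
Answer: 134066/7 ≈ 19152.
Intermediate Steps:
B(m) = -2/7 (B(m) = -1/7*2 = -2/7)
a = -2/7 ≈ -0.28571
n = -127/21 (n = -3 + ((-2/7 - 2)*4)/3 = -3 + (-16/7*4)/3 = -3 + (1/3)*(-64/7) = -3 - 64/21 = -127/21 ≈ -6.0476)
26251 - (70 + n)*111 = 26251 - (70 - 127/21)*111 = 26251 - 1343*111/21 = 26251 - 1*49691/7 = 26251 - 49691/7 = 134066/7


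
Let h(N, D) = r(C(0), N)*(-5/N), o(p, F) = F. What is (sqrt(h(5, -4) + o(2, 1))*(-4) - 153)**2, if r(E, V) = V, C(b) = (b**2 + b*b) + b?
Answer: 23345 + 2448*I ≈ 23345.0 + 2448.0*I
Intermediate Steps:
C(b) = b + 2*b**2 (C(b) = (b**2 + b**2) + b = 2*b**2 + b = b + 2*b**2)
h(N, D) = -5 (h(N, D) = N*(-5/N) = -5)
(sqrt(h(5, -4) + o(2, 1))*(-4) - 153)**2 = (sqrt(-5 + 1)*(-4) - 153)**2 = (sqrt(-4)*(-4) - 153)**2 = ((2*I)*(-4) - 153)**2 = (-8*I - 153)**2 = (-153 - 8*I)**2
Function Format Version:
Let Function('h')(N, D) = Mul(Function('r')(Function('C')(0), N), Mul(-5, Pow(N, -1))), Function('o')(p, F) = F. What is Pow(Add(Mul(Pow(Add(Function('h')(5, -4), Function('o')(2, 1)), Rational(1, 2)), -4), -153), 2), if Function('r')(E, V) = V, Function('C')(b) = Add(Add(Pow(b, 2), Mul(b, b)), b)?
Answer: Add(23345, Mul(2448, I)) ≈ Add(23345., Mul(2448.0, I))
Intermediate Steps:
Function('C')(b) = Add(b, Mul(2, Pow(b, 2))) (Function('C')(b) = Add(Add(Pow(b, 2), Pow(b, 2)), b) = Add(Mul(2, Pow(b, 2)), b) = Add(b, Mul(2, Pow(b, 2))))
Function('h')(N, D) = -5 (Function('h')(N, D) = Mul(N, Mul(-5, Pow(N, -1))) = -5)
Pow(Add(Mul(Pow(Add(Function('h')(5, -4), Function('o')(2, 1)), Rational(1, 2)), -4), -153), 2) = Pow(Add(Mul(Pow(Add(-5, 1), Rational(1, 2)), -4), -153), 2) = Pow(Add(Mul(Pow(-4, Rational(1, 2)), -4), -153), 2) = Pow(Add(Mul(Mul(2, I), -4), -153), 2) = Pow(Add(Mul(-8, I), -153), 2) = Pow(Add(-153, Mul(-8, I)), 2)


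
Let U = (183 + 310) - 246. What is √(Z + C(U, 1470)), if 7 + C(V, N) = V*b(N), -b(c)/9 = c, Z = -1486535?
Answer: 4*I*√297147 ≈ 2180.4*I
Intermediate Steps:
b(c) = -9*c
U = 247 (U = 493 - 246 = 247)
C(V, N) = -7 - 9*N*V (C(V, N) = -7 + V*(-9*N) = -7 - 9*N*V)
√(Z + C(U, 1470)) = √(-1486535 + (-7 - 9*1470*247)) = √(-1486535 + (-7 - 3267810)) = √(-1486535 - 3267817) = √(-4754352) = 4*I*√297147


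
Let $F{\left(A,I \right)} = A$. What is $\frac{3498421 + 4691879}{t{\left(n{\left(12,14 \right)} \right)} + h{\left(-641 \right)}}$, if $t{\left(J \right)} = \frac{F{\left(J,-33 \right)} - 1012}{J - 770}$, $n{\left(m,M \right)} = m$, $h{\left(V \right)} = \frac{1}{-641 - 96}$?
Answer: $\frac{762579722300}{122707} \approx 6.2146 \cdot 10^{6}$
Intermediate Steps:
$h{\left(V \right)} = - \frac{1}{737}$ ($h{\left(V \right)} = \frac{1}{-737} = - \frac{1}{737}$)
$t{\left(J \right)} = \frac{-1012 + J}{-770 + J}$ ($t{\left(J \right)} = \frac{J - 1012}{J - 770} = \frac{-1012 + J}{-770 + J}$)
$\frac{3498421 + 4691879}{t{\left(n{\left(12,14 \right)} \right)} + h{\left(-641 \right)}} = \frac{3498421 + 4691879}{\frac{-1012 + 12}{-770 + 12} - \frac{1}{737}} = \frac{8190300}{\frac{1}{-758} \left(-1000\right) - \frac{1}{737}} = \frac{8190300}{\left(- \frac{1}{758}\right) \left(-1000\right) - \frac{1}{737}} = \frac{8190300}{\frac{500}{379} - \frac{1}{737}} = \frac{8190300}{\frac{368121}{279323}} = 8190300 \cdot \frac{279323}{368121} = \frac{762579722300}{122707}$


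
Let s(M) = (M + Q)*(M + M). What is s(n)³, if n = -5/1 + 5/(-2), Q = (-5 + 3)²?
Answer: 1157625/8 ≈ 1.4470e+5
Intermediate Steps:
Q = 4 (Q = (-2)² = 4)
n = -15/2 (n = -5*1 + 5*(-½) = -5 - 5/2 = -15/2 ≈ -7.5000)
s(M) = 2*M*(4 + M) (s(M) = (M + 4)*(M + M) = (4 + M)*(2*M) = 2*M*(4 + M))
s(n)³ = (2*(-15/2)*(4 - 15/2))³ = (2*(-15/2)*(-7/2))³ = (105/2)³ = 1157625/8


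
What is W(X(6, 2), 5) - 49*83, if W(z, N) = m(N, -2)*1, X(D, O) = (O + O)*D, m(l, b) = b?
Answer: -4069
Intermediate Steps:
X(D, O) = 2*D*O (X(D, O) = (2*O)*D = 2*D*O)
W(z, N) = -2 (W(z, N) = -2*1 = -2)
W(X(6, 2), 5) - 49*83 = -2 - 49*83 = -2 - 4067 = -4069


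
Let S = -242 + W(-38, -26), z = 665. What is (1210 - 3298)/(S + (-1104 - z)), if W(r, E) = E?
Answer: 696/679 ≈ 1.0250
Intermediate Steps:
S = -268 (S = -242 - 26 = -268)
(1210 - 3298)/(S + (-1104 - z)) = (1210 - 3298)/(-268 + (-1104 - 1*665)) = -2088/(-268 + (-1104 - 665)) = -2088/(-268 - 1769) = -2088/(-2037) = -2088*(-1/2037) = 696/679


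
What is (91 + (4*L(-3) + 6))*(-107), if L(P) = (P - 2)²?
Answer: -21079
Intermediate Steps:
L(P) = (-2 + P)²
(91 + (4*L(-3) + 6))*(-107) = (91 + (4*(-2 - 3)² + 6))*(-107) = (91 + (4*(-5)² + 6))*(-107) = (91 + (4*25 + 6))*(-107) = (91 + (100 + 6))*(-107) = (91 + 106)*(-107) = 197*(-107) = -21079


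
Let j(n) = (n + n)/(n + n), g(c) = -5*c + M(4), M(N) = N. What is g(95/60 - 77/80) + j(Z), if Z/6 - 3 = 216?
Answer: 91/48 ≈ 1.8958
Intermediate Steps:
g(c) = 4 - 5*c (g(c) = -5*c + 4 = 4 - 5*c)
Z = 1314 (Z = 18 + 6*216 = 18 + 1296 = 1314)
j(n) = 1 (j(n) = (2*n)/((2*n)) = (2*n)*(1/(2*n)) = 1)
g(95/60 - 77/80) + j(Z) = (4 - 5*(95/60 - 77/80)) + 1 = (4 - 5*(95*(1/60) - 77*1/80)) + 1 = (4 - 5*(19/12 - 77/80)) + 1 = (4 - 5*149/240) + 1 = (4 - 149/48) + 1 = 43/48 + 1 = 91/48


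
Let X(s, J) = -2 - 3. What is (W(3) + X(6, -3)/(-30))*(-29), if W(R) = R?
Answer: -551/6 ≈ -91.833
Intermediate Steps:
X(s, J) = -5
(W(3) + X(6, -3)/(-30))*(-29) = (3 - 5/(-30))*(-29) = (3 - 5*(-1/30))*(-29) = (3 + ⅙)*(-29) = (19/6)*(-29) = -551/6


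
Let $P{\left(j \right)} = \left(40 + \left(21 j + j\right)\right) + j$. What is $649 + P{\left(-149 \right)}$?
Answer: $-2738$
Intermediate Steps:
$P{\left(j \right)} = 40 + 23 j$ ($P{\left(j \right)} = \left(40 + 22 j\right) + j = 40 + 23 j$)
$649 + P{\left(-149 \right)} = 649 + \left(40 + 23 \left(-149\right)\right) = 649 + \left(40 - 3427\right) = 649 - 3387 = -2738$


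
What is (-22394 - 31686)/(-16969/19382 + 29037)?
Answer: -209635712/112555633 ≈ -1.8625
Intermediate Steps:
(-22394 - 31686)/(-16969/19382 + 29037) = -54080/(-16969*1/19382 + 29037) = -54080/(-16969/19382 + 29037) = -54080/562778165/19382 = -54080*19382/562778165 = -209635712/112555633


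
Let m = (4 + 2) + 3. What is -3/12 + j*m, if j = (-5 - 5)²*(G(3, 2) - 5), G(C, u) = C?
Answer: -7201/4 ≈ -1800.3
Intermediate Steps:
m = 9 (m = 6 + 3 = 9)
j = -200 (j = (-5 - 5)²*(3 - 5) = (-10)²*(-2) = 100*(-2) = -200)
-3/12 + j*m = -3/12 - 200*9 = -3*1/12 - 1800 = -¼ - 1800 = -7201/4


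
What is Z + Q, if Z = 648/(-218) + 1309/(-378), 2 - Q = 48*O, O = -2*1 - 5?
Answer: 1951589/5886 ≈ 331.56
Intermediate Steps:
O = -7 (O = -2 - 5 = -7)
Q = 338 (Q = 2 - 48*(-7) = 2 - 1*(-336) = 2 + 336 = 338)
Z = -37879/5886 (Z = 648*(-1/218) + 1309*(-1/378) = -324/109 - 187/54 = -37879/5886 ≈ -6.4354)
Z + Q = -37879/5886 + 338 = 1951589/5886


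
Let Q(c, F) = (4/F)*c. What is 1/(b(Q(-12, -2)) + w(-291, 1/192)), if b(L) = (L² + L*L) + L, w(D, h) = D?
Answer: 1/885 ≈ 0.0011299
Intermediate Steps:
Q(c, F) = 4*c/F
b(L) = L + 2*L² (b(L) = (L² + L²) + L = 2*L² + L = L + 2*L²)
1/(b(Q(-12, -2)) + w(-291, 1/192)) = 1/((4*(-12)/(-2))*(1 + 2*(4*(-12)/(-2))) - 291) = 1/((4*(-12)*(-½))*(1 + 2*(4*(-12)*(-½))) - 291) = 1/(24*(1 + 2*24) - 291) = 1/(24*(1 + 48) - 291) = 1/(24*49 - 291) = 1/(1176 - 291) = 1/885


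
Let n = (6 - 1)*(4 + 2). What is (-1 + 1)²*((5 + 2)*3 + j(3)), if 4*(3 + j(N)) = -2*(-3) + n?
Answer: 0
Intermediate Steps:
n = 30 (n = 5*6 = 30)
j(N) = 6 (j(N) = -3 + (-2*(-3) + 30)/4 = -3 + (6 + 30)/4 = -3 + (¼)*36 = -3 + 9 = 6)
(-1 + 1)²*((5 + 2)*3 + j(3)) = (-1 + 1)²*((5 + 2)*3 + 6) = 0²*(7*3 + 6) = 0*(21 + 6) = 0*27 = 0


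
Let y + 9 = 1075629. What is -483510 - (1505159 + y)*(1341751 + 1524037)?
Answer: -7395965972362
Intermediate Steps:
y = 1075620 (y = -9 + 1075629 = 1075620)
-483510 - (1505159 + y)*(1341751 + 1524037) = -483510 - (1505159 + 1075620)*(1341751 + 1524037) = -483510 - 2580779*2865788 = -483510 - 1*7395965488852 = -483510 - 7395965488852 = -7395965972362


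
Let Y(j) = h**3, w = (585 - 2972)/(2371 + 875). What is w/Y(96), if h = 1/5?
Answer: -298375/3246 ≈ -91.921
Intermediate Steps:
h = 1/5 ≈ 0.20000
w = -2387/3246 ≈ -0.73537
Y(j) = 1/125 (Y(j) = (1/5)**3 = 1/125)
w/Y(96) = -2387/(3246*1/125) = -2387/3246*125 = -298375/3246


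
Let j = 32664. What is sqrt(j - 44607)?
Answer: 3*I*sqrt(1327) ≈ 109.28*I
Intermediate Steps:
sqrt(j - 44607) = sqrt(32664 - 44607) = sqrt(-11943) = 3*I*sqrt(1327)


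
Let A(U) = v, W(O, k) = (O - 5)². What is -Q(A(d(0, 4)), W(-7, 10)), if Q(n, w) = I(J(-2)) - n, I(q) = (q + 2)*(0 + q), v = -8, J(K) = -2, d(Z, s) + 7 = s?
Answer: -8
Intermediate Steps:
W(O, k) = (-5 + O)²
d(Z, s) = -7 + s
I(q) = q*(2 + q) (I(q) = (2 + q)*q = q*(2 + q))
A(U) = -8
Q(n, w) = -n (Q(n, w) = -2*(2 - 2) - n = -2*0 - n = 0 - n = -n)
-Q(A(d(0, 4)), W(-7, 10)) = -(-1)*(-8) = -1*8 = -8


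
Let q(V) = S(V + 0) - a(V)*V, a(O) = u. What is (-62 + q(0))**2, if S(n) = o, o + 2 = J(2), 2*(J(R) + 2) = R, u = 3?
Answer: 4225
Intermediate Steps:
J(R) = -2 + R/2
a(O) = 3
o = -3 (o = -2 + (-2 + (1/2)*2) = -2 + (-2 + 1) = -2 - 1 = -3)
S(n) = -3
q(V) = -3 - 3*V
(-62 + q(0))**2 = (-62 + (-3 - 3*0))**2 = (-62 + (-3 + 0))**2 = (-62 - 3)**2 = (-65)**2 = 4225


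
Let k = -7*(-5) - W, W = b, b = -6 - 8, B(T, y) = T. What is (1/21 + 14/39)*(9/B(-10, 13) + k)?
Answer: 1369/70 ≈ 19.557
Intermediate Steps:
b = -14
W = -14
k = 49 (k = -7*(-5) - 1*(-14) = 35 + 14 = 49)
(1/21 + 14/39)*(9/B(-10, 13) + k) = (1/21 + 14/39)*(9/(-10) + 49) = (1*(1/21) + 14*(1/39))*(9*(-⅒) + 49) = (1/21 + 14/39)*(-9/10 + 49) = (37/91)*(481/10) = 1369/70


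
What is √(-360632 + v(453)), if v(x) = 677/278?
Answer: I*√27870895282/278 ≈ 600.52*I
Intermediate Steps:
v(x) = 677/278 (v(x) = 677*(1/278) = 677/278)
√(-360632 + v(453)) = √(-360632 + 677/278) = √(-100255019/278) = I*√27870895282/278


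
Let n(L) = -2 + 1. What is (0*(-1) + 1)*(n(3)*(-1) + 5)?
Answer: 6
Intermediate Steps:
n(L) = -1
(0*(-1) + 1)*(n(3)*(-1) + 5) = (0*(-1) + 1)*(-1*(-1) + 5) = (0 + 1)*(1 + 5) = 1*6 = 6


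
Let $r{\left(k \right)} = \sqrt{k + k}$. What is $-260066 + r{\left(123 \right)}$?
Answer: $-260066 + \sqrt{246} \approx -2.6005 \cdot 10^{5}$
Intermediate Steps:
$r{\left(k \right)} = \sqrt{2} \sqrt{k}$ ($r{\left(k \right)} = \sqrt{2 k} = \sqrt{2} \sqrt{k}$)
$-260066 + r{\left(123 \right)} = -260066 + \sqrt{2} \sqrt{123} = -260066 + \sqrt{246}$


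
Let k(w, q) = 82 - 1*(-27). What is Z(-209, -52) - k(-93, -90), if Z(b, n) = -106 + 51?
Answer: -164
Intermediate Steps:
Z(b, n) = -55
k(w, q) = 109 (k(w, q) = 82 + 27 = 109)
Z(-209, -52) - k(-93, -90) = -55 - 1*109 = -55 - 109 = -164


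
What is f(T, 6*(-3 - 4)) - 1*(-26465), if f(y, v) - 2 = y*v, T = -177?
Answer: 33901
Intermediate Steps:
f(y, v) = 2 + v*y (f(y, v) = 2 + y*v = 2 + v*y)
f(T, 6*(-3 - 4)) - 1*(-26465) = (2 + (6*(-3 - 4))*(-177)) - 1*(-26465) = (2 + (6*(-7))*(-177)) + 26465 = (2 - 42*(-177)) + 26465 = (2 + 7434) + 26465 = 7436 + 26465 = 33901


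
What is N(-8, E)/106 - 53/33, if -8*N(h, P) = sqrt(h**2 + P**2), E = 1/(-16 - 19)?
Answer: -53/33 - sqrt(78401)/29680 ≈ -1.6155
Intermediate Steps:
E = -1/35 (E = 1/(-35) = -1/35 ≈ -0.028571)
N(h, P) = -sqrt(P**2 + h**2)/8 (N(h, P) = -sqrt(h**2 + P**2)/8 = -sqrt(P**2 + h**2)/8)
N(-8, E)/106 - 53/33 = -sqrt((-1/35)**2 + (-8)**2)/8/106 - 53/33 = -sqrt(1/1225 + 64)/8*(1/106) - 53*1/33 = -sqrt(78401)/280*(1/106) - 53/33 = -sqrt(78401)/29680 - 53/33 = -53/33 - sqrt(78401)/29680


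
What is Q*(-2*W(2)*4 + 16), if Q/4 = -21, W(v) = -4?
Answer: -4032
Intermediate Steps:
Q = -84 (Q = 4*(-21) = -84)
Q*(-2*W(2)*4 + 16) = -84*(-2*(-4)*4 + 16) = -84*(8*4 + 16) = -84*(32 + 16) = -84*48 = -4032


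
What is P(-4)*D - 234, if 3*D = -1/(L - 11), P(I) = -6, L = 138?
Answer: -29716/127 ≈ -233.98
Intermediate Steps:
D = -1/381 (D = (-1/(138 - 11))/3 = (-1/127)/3 = (-1*1/127)/3 = (1/3)*(-1/127) = -1/381 ≈ -0.0026247)
P(-4)*D - 234 = -6*(-1/381) - 234 = 2/127 - 234 = -29716/127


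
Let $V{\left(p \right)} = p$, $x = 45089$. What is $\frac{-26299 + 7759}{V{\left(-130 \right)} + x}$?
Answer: $- \frac{18540}{44959} \approx -0.41238$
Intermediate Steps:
$\frac{-26299 + 7759}{V{\left(-130 \right)} + x} = \frac{-26299 + 7759}{-130 + 45089} = - \frac{18540}{44959}$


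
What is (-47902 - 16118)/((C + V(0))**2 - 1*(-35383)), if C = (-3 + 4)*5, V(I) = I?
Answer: -16005/8852 ≈ -1.8081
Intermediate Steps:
C = 5 (C = 1*5 = 5)
(-47902 - 16118)/((C + V(0))**2 - 1*(-35383)) = (-47902 - 16118)/((5 + 0)**2 - 1*(-35383)) = -64020/(5**2 + 35383) = -64020/(25 + 35383) = -64020/35408 = -64020*1/35408 = -16005/8852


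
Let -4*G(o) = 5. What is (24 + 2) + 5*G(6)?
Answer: 79/4 ≈ 19.750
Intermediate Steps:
G(o) = -5/4 (G(o) = -¼*5 = -5/4)
(24 + 2) + 5*G(6) = (24 + 2) + 5*(-5/4) = 26 - 25/4 = 79/4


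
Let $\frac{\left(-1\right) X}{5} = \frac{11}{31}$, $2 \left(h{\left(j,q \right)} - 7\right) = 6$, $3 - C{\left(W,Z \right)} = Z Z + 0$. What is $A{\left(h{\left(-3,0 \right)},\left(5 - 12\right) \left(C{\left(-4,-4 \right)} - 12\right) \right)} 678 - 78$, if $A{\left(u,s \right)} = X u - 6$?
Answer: $- \frac{501426}{31} \approx -16175.0$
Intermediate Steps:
$C{\left(W,Z \right)} = 3 - Z^{2}$ ($C{\left(W,Z \right)} = 3 - \left(Z Z + 0\right) = 3 - \left(Z^{2} + 0\right) = 3 - Z^{2}$)
$h{\left(j,q \right)} = 10$ ($h{\left(j,q \right)} = 7 + \frac{1}{2} \cdot 6 = 7 + 3 = 10$)
$X = - \frac{55}{31}$ ($X = - 5 \cdot \frac{11}{31} = - 5 \cdot 11 \cdot \frac{1}{31} = \left(-5\right) \frac{11}{31} = - \frac{55}{31} \approx -1.7742$)
$A{\left(u,s \right)} = -6 - \frac{55 u}{31}$ ($A{\left(u,s \right)} = - \frac{55 u}{31} - 6 = -6 - \frac{55 u}{31}$)
$A{\left(h{\left(-3,0 \right)},\left(5 - 12\right) \left(C{\left(-4,-4 \right)} - 12\right) \right)} 678 - 78 = \left(-6 - \frac{550}{31}\right) 678 - 78 = \left(- \frac{736}{31}\right) 678 - 78 = - \frac{499008}{31} - 78 = - \frac{501426}{31}$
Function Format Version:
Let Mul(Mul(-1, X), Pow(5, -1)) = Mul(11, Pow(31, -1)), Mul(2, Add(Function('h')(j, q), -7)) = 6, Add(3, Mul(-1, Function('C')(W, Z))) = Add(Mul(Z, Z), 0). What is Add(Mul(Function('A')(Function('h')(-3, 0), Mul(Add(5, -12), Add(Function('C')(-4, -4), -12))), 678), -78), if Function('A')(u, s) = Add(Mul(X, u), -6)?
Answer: Rational(-501426, 31) ≈ -16175.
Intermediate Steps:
Function('C')(W, Z) = Add(3, Mul(-1, Pow(Z, 2))) (Function('C')(W, Z) = Add(3, Mul(-1, Add(Mul(Z, Z), 0))) = Add(3, Mul(-1, Add(Pow(Z, 2), 0))) = Add(3, Mul(-1, Pow(Z, 2))))
Function('h')(j, q) = 10 (Function('h')(j, q) = Add(7, Mul(Rational(1, 2), 6)) = Add(7, 3) = 10)
X = Rational(-55, 31) (X = Mul(-5, Mul(11, Pow(31, -1))) = Mul(-5, Mul(11, Rational(1, 31))) = Mul(-5, Rational(11, 31)) = Rational(-55, 31) ≈ -1.7742)
Function('A')(u, s) = Add(-6, Mul(Rational(-55, 31), u)) (Function('A')(u, s) = Add(Mul(Rational(-55, 31), u), -6) = Add(-6, Mul(Rational(-55, 31), u)))
Add(Mul(Function('A')(Function('h')(-3, 0), Mul(Add(5, -12), Add(Function('C')(-4, -4), -12))), 678), -78) = Add(Mul(Add(-6, Mul(Rational(-55, 31), 10)), 678), -78) = Add(Mul(Add(-6, Rational(-550, 31)), 678), -78) = Add(Mul(Rational(-736, 31), 678), -78) = Add(Rational(-499008, 31), -78) = Rational(-501426, 31)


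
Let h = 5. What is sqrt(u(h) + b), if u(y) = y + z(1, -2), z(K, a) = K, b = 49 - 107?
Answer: 2*I*sqrt(13) ≈ 7.2111*I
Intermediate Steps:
b = -58
u(y) = 1 + y (u(y) = y + 1 = 1 + y)
sqrt(u(h) + b) = sqrt((1 + 5) - 58) = sqrt(6 - 58) = sqrt(-52) = 2*I*sqrt(13)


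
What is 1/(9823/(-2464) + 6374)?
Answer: 224/1426883 ≈ 0.00015699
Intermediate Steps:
1/(9823/(-2464) + 6374) = 1/(9823*(-1/2464) + 6374) = 1/(-893/224 + 6374) = 1/(1426883/224) = 224/1426883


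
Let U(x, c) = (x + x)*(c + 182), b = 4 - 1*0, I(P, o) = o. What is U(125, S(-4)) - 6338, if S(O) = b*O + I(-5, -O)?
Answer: 36162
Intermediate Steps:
b = 4 (b = 4 + 0 = 4)
S(O) = 3*O (S(O) = 4*O - O = 3*O)
U(x, c) = 2*x*(182 + c) (U(x, c) = (2*x)*(182 + c) = 2*x*(182 + c))
U(125, S(-4)) - 6338 = 2*125*(182 + 3*(-4)) - 6338 = 2*125*(182 - 12) - 6338 = 2*125*170 - 6338 = 42500 - 6338 = 36162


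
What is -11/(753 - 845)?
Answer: 11/92 ≈ 0.11957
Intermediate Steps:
-11/(753 - 845) = -11/(-92) = -1/92*(-11) = 11/92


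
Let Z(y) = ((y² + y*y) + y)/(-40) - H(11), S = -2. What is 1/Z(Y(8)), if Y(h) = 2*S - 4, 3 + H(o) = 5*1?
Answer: -⅕ ≈ -0.20000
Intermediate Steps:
H(o) = 2 (H(o) = -3 + 5*1 = -3 + 5 = 2)
Y(h) = -8 (Y(h) = 2*(-2) - 4 = -4 - 4 = -8)
Z(y) = -2 - y²/20 - y/40 (Z(y) = ((y² + y*y) + y)/(-40) - 1*2 = ((y² + y²) + y)*(-1/40) - 2 = (2*y² + y)*(-1/40) - 2 = (y + 2*y²)*(-1/40) - 2 = (-y²/20 - y/40) - 2 = -2 - y²/20 - y/40)
1/Z(Y(8)) = 1/(-2 - 1/20*(-8)² - 1/40*(-8)) = 1/(-2 - 1/20*64 + ⅕) = 1/(-2 - 16/5 + ⅕) = 1/(-5) = -⅕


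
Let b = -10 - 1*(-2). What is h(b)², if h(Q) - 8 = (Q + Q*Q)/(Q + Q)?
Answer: 81/4 ≈ 20.250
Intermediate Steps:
b = -8 (b = -10 + 2 = -8)
h(Q) = 8 + (Q + Q²)/(2*Q) (h(Q) = 8 + (Q + Q*Q)/(Q + Q) = 8 + (Q + Q²)/((2*Q)) = 8 + (Q + Q²)*(1/(2*Q)) = 8 + (Q + Q²)/(2*Q))
h(b)² = (17/2 + (½)*(-8))² = (17/2 - 4)² = (9/2)² = 81/4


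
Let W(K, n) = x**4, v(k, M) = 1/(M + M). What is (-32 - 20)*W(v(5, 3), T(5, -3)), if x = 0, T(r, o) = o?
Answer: 0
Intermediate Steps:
v(k, M) = 1/(2*M)
W(K, n) = 0 (W(K, n) = 0**4 = 0)
(-32 - 20)*W(v(5, 3), T(5, -3)) = (-32 - 20)*0 = -52*0 = 0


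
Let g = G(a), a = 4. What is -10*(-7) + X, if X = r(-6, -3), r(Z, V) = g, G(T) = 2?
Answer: 72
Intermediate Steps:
g = 2
r(Z, V) = 2
X = 2
-10*(-7) + X = -10*(-7) + 2 = -5*(-14) + 2 = 70 + 2 = 72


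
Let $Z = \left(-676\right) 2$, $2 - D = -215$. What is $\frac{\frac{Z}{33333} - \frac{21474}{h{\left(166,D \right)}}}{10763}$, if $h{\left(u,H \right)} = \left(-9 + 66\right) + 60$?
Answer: $- \frac{79550114}{4663920027} \approx -0.017056$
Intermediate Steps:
$D = 217$ ($D = 2 - -215 = 2 + 215 = 217$)
$Z = -1352$
$h{\left(u,H \right)} = 117$ ($h{\left(u,H \right)} = 57 + 60 = 117$)
$\frac{\frac{Z}{33333} - \frac{21474}{h{\left(166,D \right)}}}{10763} = \frac{- \frac{1352}{33333} - \frac{21474}{117}}{10763} = \left(\left(-1352\right) \frac{1}{33333} - \frac{2386}{13}\right) \frac{1}{10763} = \left(- \frac{1352}{33333} - \frac{2386}{13}\right) \frac{1}{10763} = \left(- \frac{79550114}{433329}\right) \frac{1}{10763} = - \frac{79550114}{4663920027}$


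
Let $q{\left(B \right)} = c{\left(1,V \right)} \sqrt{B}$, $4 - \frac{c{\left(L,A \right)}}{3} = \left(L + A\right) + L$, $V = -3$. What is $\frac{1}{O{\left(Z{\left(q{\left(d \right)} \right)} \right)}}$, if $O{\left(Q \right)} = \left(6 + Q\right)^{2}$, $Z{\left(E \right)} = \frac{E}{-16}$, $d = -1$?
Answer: $\frac{28416}{1100401} + \frac{81920 i}{9903609} \approx 0.025823 + 0.0082717 i$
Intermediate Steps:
$c{\left(L,A \right)} = 12 - 6 L - 3 A$ ($c{\left(L,A \right)} = 12 - 3 \left(\left(L + A\right) + L\right) = 12 - 3 \left(\left(A + L\right) + L\right) = 12 - 3 \left(A + 2 L\right) = 12 - \left(3 A + 6 L\right) = 12 - 6 L - 3 A$)
$q{\left(B \right)} = 15 \sqrt{B}$ ($q{\left(B \right)} = \left(12 - 6 - -9\right) \sqrt{B} = \left(12 - 6 + 9\right) \sqrt{B} = 15 \sqrt{B}$)
$Z{\left(E \right)} = - \frac{E}{16}$ ($Z{\left(E \right)} = E \left(- \frac{1}{16}\right) = - \frac{E}{16}$)
$\frac{1}{O{\left(Z{\left(q{\left(d \right)} \right)} \right)}} = \frac{1}{\left(6 - \frac{15 \sqrt{-1}}{16}\right)^{2}} = \frac{1}{\left(6 - \frac{15 i}{16}\right)^{2}}$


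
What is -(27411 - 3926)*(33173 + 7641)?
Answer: -958516790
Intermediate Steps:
-(27411 - 3926)*(33173 + 7641) = -23485*40814 = -1*958516790 = -958516790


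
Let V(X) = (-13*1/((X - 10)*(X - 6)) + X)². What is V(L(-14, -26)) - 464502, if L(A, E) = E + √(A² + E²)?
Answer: -30045467829189/64899136 - 3380730795*√218/32449568 ≈ -4.6449e+5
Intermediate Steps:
V(X) = (X - 13/((-10 + X)*(-6 + X)))² (V(X) = (-13*1/((-10 + X)*(-6 + X)) + X)² = (-13/((-10 + X)*(-6 + X)) + X)² = (X - 13/((-10 + X)*(-6 + X)))²)
V(L(-14, -26)) - 464502 = (-13 + (-26 + √((-14)² + (-26)²))³ - 16*(-26 + √((-14)² + (-26)²))² + 60*(-26 + √((-14)² + (-26)²)))²/((-10 + (-26 + √((-14)² + (-26)²)))²*(-6 + (-26 + √((-14)² + (-26)²)))²) - 464502 = (-13 + (-26 + √(196 + 676))³ - 16*(-26 + √(196 + 676))² + 60*(-26 + √(196 + 676)))²/((-10 + (-26 + √(196 + 676)))²*(-6 + (-26 + √(196 + 676)))²) - 464502 = (-13 + (-26 + √872)³ - 16*(-26 + √872)² + 60*(-26 + √872))²/((-10 + (-26 + √872))²*(-6 + (-26 + √872))²) - 464502 = (-13 + (-26 + 2*√218)³ - 16*(-26 + 2*√218)² + 60*(-26 + 2*√218))²/((-10 + (-26 + 2*√218))²*(-6 + (-26 + 2*√218))²) - 464502 = (-13 + (-26 + 2*√218)³ - 16*(-26 + 2*√218)² + (-1560 + 120*√218))²/((-36 + 2*√218)²*(-32 + 2*√218)²) - 464502 = (-1573 + (-26 + 2*√218)³ - 16*(-26 + 2*√218)² + 120*√218)²/((-36 + 2*√218)²*(-32 + 2*√218)²) - 464502 = -464502 + (-1573 + (-26 + 2*√218)³ - 16*(-26 + 2*√218)² + 120*√218)²/((-36 + 2*√218)²*(-32 + 2*√218)²)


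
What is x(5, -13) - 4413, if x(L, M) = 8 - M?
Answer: -4392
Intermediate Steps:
x(5, -13) - 4413 = (8 - 1*(-13)) - 4413 = (8 + 13) - 4413 = 21 - 4413 = -4392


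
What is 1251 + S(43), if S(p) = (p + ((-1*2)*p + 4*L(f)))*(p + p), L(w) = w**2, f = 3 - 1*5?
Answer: -1071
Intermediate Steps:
f = -2 (f = 3 - 5 = -2)
S(p) = 2*p*(16 - p) (S(p) = (p + ((-1*2)*p + 4*(-2)**2))*(p + p) = (p + (-2*p + 4*4))*(2*p) = (p + (-2*p + 16))*(2*p) = (p + (16 - 2*p))*(2*p) = (16 - p)*(2*p) = 2*p*(16 - p))
1251 + S(43) = 1251 + 2*43*(16 - 1*43) = 1251 + 2*43*(16 - 43) = 1251 + 2*43*(-27) = 1251 - 2322 = -1071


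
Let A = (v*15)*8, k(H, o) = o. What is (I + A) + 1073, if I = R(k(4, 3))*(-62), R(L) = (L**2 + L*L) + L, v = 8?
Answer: 731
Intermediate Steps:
R(L) = L + 2*L**2 (R(L) = (L**2 + L**2) + L = 2*L**2 + L = L + 2*L**2)
I = -1302 (I = (3*(1 + 2*3))*(-62) = (3*(1 + 6))*(-62) = (3*7)*(-62) = 21*(-62) = -1302)
A = 960 (A = (8*15)*8 = 120*8 = 960)
(I + A) + 1073 = (-1302 + 960) + 1073 = -342 + 1073 = 731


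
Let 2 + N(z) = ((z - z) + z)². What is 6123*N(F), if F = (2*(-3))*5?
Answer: 5498454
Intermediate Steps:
F = -30 (F = -6*5 = -30)
N(z) = -2 + z² (N(z) = -2 + ((z - z) + z)² = -2 + (0 + z)² = -2 + z²)
6123*N(F) = 6123*(-2 + (-30)²) = 6123*(-2 + 900) = 6123*898 = 5498454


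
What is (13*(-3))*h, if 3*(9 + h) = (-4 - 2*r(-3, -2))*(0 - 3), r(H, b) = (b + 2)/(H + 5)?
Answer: 195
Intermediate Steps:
r(H, b) = (2 + b)/(5 + H)
h = -5 (h = -9 + ((-4 - 2*(2 - 2)/(5 - 3))*(0 - 3))/3 = -9 + ((-4 - 2*0/2)*(-3))/3 = -9 + ((-4 - 0)*(-3))/3 = -9 + ((-4 - 2*0)*(-3))/3 = -9 + ((-4 + 0)*(-3))/3 = -9 + (-4*(-3))/3 = -9 + (⅓)*12 = -9 + 4 = -5)
(13*(-3))*h = (13*(-3))*(-5) = -39*(-5) = 195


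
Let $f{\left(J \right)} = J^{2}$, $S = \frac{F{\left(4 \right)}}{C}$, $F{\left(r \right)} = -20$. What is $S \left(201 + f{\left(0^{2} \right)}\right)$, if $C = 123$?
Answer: $- \frac{1340}{41} \approx -32.683$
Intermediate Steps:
$S = - \frac{20}{123} \approx -0.1626$
$S \left(201 + f{\left(0^{2} \right)}\right) = - \frac{20 \left(201 + \left(0^{2}\right)^{2}\right)}{123} = - \frac{20 \left(201 + 0^{2}\right)}{123} = - \frac{20 \left(201 + 0\right)}{123} = \left(- \frac{20}{123}\right) 201 = - \frac{1340}{41}$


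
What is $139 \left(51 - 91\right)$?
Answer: $-5560$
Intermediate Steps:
$139 \left(51 - 91\right) = 139 \left(-40\right) = -5560$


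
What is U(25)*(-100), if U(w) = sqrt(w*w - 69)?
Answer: -200*sqrt(139) ≈ -2358.0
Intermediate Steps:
U(w) = sqrt(-69 + w**2) (U(w) = sqrt(w**2 - 69) = sqrt(-69 + w**2))
U(25)*(-100) = sqrt(-69 + 25**2)*(-100) = sqrt(-69 + 625)*(-100) = sqrt(556)*(-100) = (2*sqrt(139))*(-100) = -200*sqrt(139)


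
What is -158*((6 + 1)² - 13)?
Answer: -5688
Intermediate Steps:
-158*((6 + 1)² - 13) = -158*(7² - 13) = -158*(49 - 13) = -158*36 = -5688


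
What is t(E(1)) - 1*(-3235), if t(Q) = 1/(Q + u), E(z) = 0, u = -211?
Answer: 682584/211 ≈ 3235.0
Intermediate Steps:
t(Q) = 1/(-211 + Q) (t(Q) = 1/(Q - 211) = 1/(-211 + Q))
t(E(1)) - 1*(-3235) = 1/(-211 + 0) - 1*(-3235) = 1/(-211) + 3235 = -1/211 + 3235 = 682584/211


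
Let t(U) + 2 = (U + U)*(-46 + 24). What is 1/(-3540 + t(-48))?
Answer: -1/1430 ≈ -0.00069930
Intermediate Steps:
t(U) = -2 - 44*U (t(U) = -2 + (U + U)*(-46 + 24) = -2 + (2*U)*(-22) = -2 - 44*U)
1/(-3540 + t(-48)) = 1/(-3540 + (-2 - 44*(-48))) = 1/(-3540 + (-2 + 2112)) = 1/(-3540 + 2110) = 1/(-1430) = -1/1430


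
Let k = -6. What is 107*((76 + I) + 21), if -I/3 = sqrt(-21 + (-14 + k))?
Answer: 10379 - 321*I*sqrt(41) ≈ 10379.0 - 2055.4*I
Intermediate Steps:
I = -3*I*sqrt(41) (I = -3*sqrt(-21 + (-14 - 6)) = -3*sqrt(-21 - 20) = -3*I*sqrt(41) ≈ -19.209*I)
107*((76 + I) + 21) = 107*((76 - 3*I*sqrt(41)) + 21) = 107*(97 - 3*I*sqrt(41)) = 10379 - 321*I*sqrt(41)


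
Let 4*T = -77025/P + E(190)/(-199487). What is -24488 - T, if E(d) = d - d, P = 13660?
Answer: -267589459/10928 ≈ -24487.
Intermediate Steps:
E(d) = 0
T = -15405/10928 (T = (-77025/13660 + 0/(-199487))/4 = (-77025*1/13660 + 0*(-1/199487))/4 = (-15405/2732 + 0)/4 = (¼)*(-15405/2732) = -15405/10928 ≈ -1.4097)
-24488 - T = -24488 - 1*(-15405/10928) = -24488 + 15405/10928 = -267589459/10928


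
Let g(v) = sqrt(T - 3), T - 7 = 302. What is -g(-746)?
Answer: -3*sqrt(34) ≈ -17.493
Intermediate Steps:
T = 309 (T = 7 + 302 = 309)
g(v) = 3*sqrt(34) (g(v) = sqrt(309 - 3) = sqrt(306) = 3*sqrt(34))
-g(-746) = -3*sqrt(34)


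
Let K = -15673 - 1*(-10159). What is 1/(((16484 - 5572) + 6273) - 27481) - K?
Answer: 56772143/10296 ≈ 5514.0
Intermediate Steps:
K = -5514 (K = -15673 + 10159 = -5514)
1/(((16484 - 5572) + 6273) - 27481) - K = 1/(((16484 - 5572) + 6273) - 27481) - 1*(-5514) = 1/((10912 + 6273) - 27481) + 5514 = 1/(17185 - 27481) + 5514 = 1/(-10296) + 5514 = -1/10296 + 5514 = 56772143/10296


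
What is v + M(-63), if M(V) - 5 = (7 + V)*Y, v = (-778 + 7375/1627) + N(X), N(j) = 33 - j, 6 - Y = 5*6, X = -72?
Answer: 1107227/1627 ≈ 680.53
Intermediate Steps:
Y = -24 (Y = 6 - 5*6 = 6 - 1*30 = 6 - 30 = -24)
v = -1087596/1627 (v = (-778 + 7375/1627) + (33 - 1*(-72)) = (-778 + 7375*(1/1627)) + (33 + 72) = (-778 + 7375/1627) + 105 = -1258431/1627 + 105 = -1087596/1627 ≈ -668.47)
M(V) = -163 - 24*V (M(V) = 5 + (7 + V)*(-24) = 5 + (-168 - 24*V) = -163 - 24*V)
v + M(-63) = -1087596/1627 + (-163 - 24*(-63)) = -1087596/1627 + (-163 + 1512) = -1087596/1627 + 1349 = 1107227/1627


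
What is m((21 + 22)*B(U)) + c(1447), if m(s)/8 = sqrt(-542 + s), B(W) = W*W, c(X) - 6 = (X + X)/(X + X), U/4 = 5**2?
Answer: 7 + 8*sqrt(429458) ≈ 5249.6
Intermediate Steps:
U = 100 (U = 4*5**2 = 4*25 = 100)
c(X) = 7 (c(X) = 6 + (X + X)/(X + X) = 6 + (2*X)/((2*X)) = 6 + (2*X)*(1/(2*X)) = 6 + 1 = 7)
B(W) = W**2
m(s) = 8*sqrt(-542 + s)
m((21 + 22)*B(U)) + c(1447) = 8*sqrt(-542 + (21 + 22)*100**2) + 7 = 8*sqrt(-542 + 43*10000) + 7 = 8*sqrt(-542 + 430000) + 7 = 8*sqrt(429458) + 7 = 7 + 8*sqrt(429458)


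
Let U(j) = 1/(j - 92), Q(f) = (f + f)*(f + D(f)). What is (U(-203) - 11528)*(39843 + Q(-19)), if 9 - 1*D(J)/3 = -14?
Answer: -129035074623/295 ≈ -4.3741e+8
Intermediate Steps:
D(J) = 69 (D(J) = 27 - 3*(-14) = 27 + 42 = 69)
Q(f) = 2*f*(69 + f) (Q(f) = (f + f)*(f + 69) = (2*f)*(69 + f) = 2*f*(69 + f))
U(j) = 1/(-92 + j)
(U(-203) - 11528)*(39843 + Q(-19)) = (1/(-92 - 203) - 11528)*(39843 + 2*(-19)*(69 - 19)) = (1/(-295) - 11528)*(39843 + 2*(-19)*50) = (-1/295 - 11528)*(39843 - 1900) = -3400761/295*37943 = -129035074623/295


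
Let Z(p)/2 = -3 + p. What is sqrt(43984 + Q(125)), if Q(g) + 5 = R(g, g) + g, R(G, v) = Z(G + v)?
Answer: sqrt(44598) ≈ 211.18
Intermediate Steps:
Z(p) = -6 + 2*p (Z(p) = 2*(-3 + p) = -6 + 2*p)
R(G, v) = -6 + 2*G + 2*v (R(G, v) = -6 + 2*(G + v) = -6 + (2*G + 2*v) = -6 + 2*G + 2*v)
Q(g) = -11 + 5*g (Q(g) = -5 + ((-6 + 2*g + 2*g) + g) = -5 + ((-6 + 4*g) + g) = -5 + (-6 + 5*g) = -11 + 5*g)
sqrt(43984 + Q(125)) = sqrt(43984 + (-11 + 5*125)) = sqrt(43984 + (-11 + 625)) = sqrt(43984 + 614) = sqrt(44598)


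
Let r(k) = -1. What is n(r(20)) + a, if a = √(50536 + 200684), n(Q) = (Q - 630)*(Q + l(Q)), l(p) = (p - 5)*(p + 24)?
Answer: 87709 + 2*√62805 ≈ 88210.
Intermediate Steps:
l(p) = (-5 + p)*(24 + p)
n(Q) = (-630 + Q)*(-120 + Q² + 20*Q) (n(Q) = (Q - 630)*(Q + (-120 + Q² + 19*Q)) = (-630 + Q)*(-120 + Q² + 20*Q))
a = 2*√62805 (a = √251220 = 2*√62805 ≈ 501.22)
n(r(20)) + a = (75600 + (-1)³ - 12720*(-1) - 610*(-1)²) + 2*√62805 = (75600 - 1 + 12720 - 610*1) + 2*√62805 = (75600 - 1 + 12720 - 610) + 2*√62805 = 87709 + 2*√62805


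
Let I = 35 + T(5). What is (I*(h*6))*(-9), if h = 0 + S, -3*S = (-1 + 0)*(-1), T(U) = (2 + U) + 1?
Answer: 774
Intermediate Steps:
T(U) = 3 + U
S = -1/3 (S = -(-1 + 0)*(-1)/3 = -(-1)*(-1)/3 = -1/3*1 = -1/3 ≈ -0.33333)
h = -1/3 (h = 0 - 1/3 = -1/3 ≈ -0.33333)
I = 43 (I = 35 + (3 + 5) = 35 + 8 = 43)
(I*(h*6))*(-9) = (43*(-1/3*6))*(-9) = (43*(-2))*(-9) = -86*(-9) = 774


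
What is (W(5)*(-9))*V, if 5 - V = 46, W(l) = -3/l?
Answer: -1107/5 ≈ -221.40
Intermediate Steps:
V = -41 (V = 5 - 1*46 = 5 - 46 = -41)
(W(5)*(-9))*V = (-3/5*(-9))*(-41) = (-3*1/5*(-9))*(-41) = -3/5*(-9)*(-41) = (27/5)*(-41) = -1107/5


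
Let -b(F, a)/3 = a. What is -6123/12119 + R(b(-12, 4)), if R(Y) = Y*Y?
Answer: 1739013/12119 ≈ 143.49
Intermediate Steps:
b(F, a) = -3*a
R(Y) = Y²
-6123/12119 + R(b(-12, 4)) = -6123/12119 + (-3*4)² = -6123*1/12119 + (-12)² = -6123/12119 + 144 = 1739013/12119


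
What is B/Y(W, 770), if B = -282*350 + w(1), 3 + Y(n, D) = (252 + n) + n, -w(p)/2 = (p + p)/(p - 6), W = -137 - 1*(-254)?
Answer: -493496/2415 ≈ -204.35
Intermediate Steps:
W = 117 (W = -137 + 254 = 117)
w(p) = -4*p/(-6 + p) (w(p) = -2*(p + p)/(p - 6) = -2*2*p/(-6 + p) = -4*p/(-6 + p))
Y(n, D) = 249 + 2*n (Y(n, D) = -3 + ((252 + n) + n) = -3 + (252 + 2*n) = 249 + 2*n)
B = -493496/5 (B = -282*350 - 4*1/(-6 + 1) = -98700 - 4*1/(-5) = -98700 - 4*1*(-⅕) = -98700 + ⅘ = -493496/5 ≈ -98699.)
B/Y(W, 770) = -493496/(5*(249 + 2*117)) = -493496/(5*(249 + 234)) = -493496/5/483 = -493496/5*1/483 = -493496/2415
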